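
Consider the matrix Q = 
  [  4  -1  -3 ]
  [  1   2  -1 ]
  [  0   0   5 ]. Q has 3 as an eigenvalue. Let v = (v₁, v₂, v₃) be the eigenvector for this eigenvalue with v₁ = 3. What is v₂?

3

Q − 3I = [[1, -1, -3], [1, -1, -1], [0, 0, 2]].
Solving (Q − 3I)v = 0 gives the eigenspace spanned by (3, 3, 0).
With v₁ = 3, v = (3, 3, 0), so v₂ = 3.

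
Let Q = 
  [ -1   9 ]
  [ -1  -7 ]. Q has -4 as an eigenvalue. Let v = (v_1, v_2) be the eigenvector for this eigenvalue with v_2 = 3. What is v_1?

Q + 4I = [[3, 9], [-1, -3]].
Solving (Q + 4I)v = 0 gives the eigenspace spanned by (-9, 3).
With v_2 = 3, v = (-9, 3), so v_1 = -9.

-9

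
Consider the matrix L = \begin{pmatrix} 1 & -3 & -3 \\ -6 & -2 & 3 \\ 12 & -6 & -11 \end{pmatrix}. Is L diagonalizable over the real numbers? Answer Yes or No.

Characteristic polynomial: p(λ) = λ^3 + 12λ^2 + 45λ + 50 = (λ + 2)(λ + 5)^2.
λ = -5 has algebraic multiplicity 2; rank(L + 5I) = 1, so geometric multiplicity = 2.
Every eigenvalue has geometric = algebraic multiplicity, so L is diagonalizable.

Yes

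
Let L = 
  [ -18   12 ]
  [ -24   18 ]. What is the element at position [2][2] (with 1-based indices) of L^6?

Characteristic polynomial: μ^2 - 36 = (μ - 6)(μ + 6), so the eigenvalues are -6, 6.
μ=-6: eigenvector (-1, -1).
μ=6: eigenvector (1, 2).
P = [[-1, 1], [-1, 2]], D = diag(-6, 6), P⁻¹ = [[-2, 1], [-1, 1]].
L⁶ = P·diag(46656, 46656)·P⁻¹ = [[46656, 0], [0, 46656]].
The requested entry is 46656.

46656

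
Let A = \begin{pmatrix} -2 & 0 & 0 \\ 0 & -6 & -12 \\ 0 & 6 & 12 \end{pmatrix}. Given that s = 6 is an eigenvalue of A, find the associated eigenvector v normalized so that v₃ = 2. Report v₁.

A − 6I = [[-8, 0, 0], [0, -12, -12], [0, 6, 6]].
Solving (A − 6I)v = 0 gives the eigenspace spanned by (0, -2, 2).
With v₃ = 2, v = (0, -2, 2), so v₁ = 0.

0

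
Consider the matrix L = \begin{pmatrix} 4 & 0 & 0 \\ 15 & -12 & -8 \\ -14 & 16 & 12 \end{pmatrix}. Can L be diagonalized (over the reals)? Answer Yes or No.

Characteristic polynomial: p(μ) = μ^3 - 4μ^2 - 16μ + 64 = (μ - 4)^2(μ + 4).
μ = 4 has algebraic multiplicity 2; rank(L − 4I) = 2, so geometric multiplicity = 1.
Geometric multiplicity < algebraic multiplicity, so L is not diagonalizable.

No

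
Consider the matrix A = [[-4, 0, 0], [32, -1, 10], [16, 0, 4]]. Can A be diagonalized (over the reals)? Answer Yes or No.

Characteristic polynomial: p(λ) = λ^3 + λ^2 - 16λ - 16 = (λ - 4)(λ + 1)(λ + 4).
All 3 eigenvalues are distinct, so A is diagonalizable.

Yes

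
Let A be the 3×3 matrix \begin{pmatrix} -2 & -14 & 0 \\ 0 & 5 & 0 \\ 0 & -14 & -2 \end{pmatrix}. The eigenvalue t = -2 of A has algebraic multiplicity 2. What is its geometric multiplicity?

A + 2I = [[0, -14, 0], [0, 7, 0], [0, -14, 0]].
This matrix has rank 1, so its null space has dimension 3 − 1 = 2.

2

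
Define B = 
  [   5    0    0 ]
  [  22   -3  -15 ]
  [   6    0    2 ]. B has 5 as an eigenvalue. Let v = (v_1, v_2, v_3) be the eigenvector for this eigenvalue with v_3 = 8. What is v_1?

4

B − 5I = [[0, 0, 0], [22, -8, -15], [6, 0, -3]].
Solving (B − 5I)v = 0 gives the eigenspace spanned by (4, -4, 8).
With v_3 = 8, v = (4, -4, 8), so v_1 = 4.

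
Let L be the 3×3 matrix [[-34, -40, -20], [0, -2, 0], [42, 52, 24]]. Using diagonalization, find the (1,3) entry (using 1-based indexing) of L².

Characteristic polynomial: t^3 + 12t^2 + 44t + 48 = (t + 2)(t + 4)(t + 6), so the eigenvalues are -6, -4, -2.
t=-6: eigenvector (5, 0, -7).
t=-2: eigenvector (0, 1, -2).
t=-4: eigenvector (-2, 0, 3).
P = [[5, 0, -2], [0, 1, 0], [-7, -2, 3]], D = diag(-6, -2, -4), P⁻¹ = [[3, 4, 2], [0, 1, 0], [7, 10, 5]].
L² = P·diag(36, 4, 16)·P⁻¹ = [[316, 400, 200], [0, 4, 0], [-420, -536, -264]].
The requested entry is 200.

200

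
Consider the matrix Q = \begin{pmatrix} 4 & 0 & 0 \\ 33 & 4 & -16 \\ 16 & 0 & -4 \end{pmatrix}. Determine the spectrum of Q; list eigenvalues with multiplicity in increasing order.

-4, 4, 4

Characteristic polynomial: p(μ) = μ^3 - 4μ^2 - 16μ + 64 = (μ - 4)^2(μ + 4).
Roots (with multiplicity): -4, 4, 4.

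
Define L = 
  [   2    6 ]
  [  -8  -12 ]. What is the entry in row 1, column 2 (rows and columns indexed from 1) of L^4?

-3120

Characteristic polynomial: μ^2 + 10μ + 24 = (μ + 4)(μ + 6), so the eigenvalues are -6, -4.
μ=-4: eigenvector (1, -1).
μ=-6: eigenvector (-3, 4).
P = [[1, -3], [-1, 4]], D = diag(-4, -6), P⁻¹ = [[4, 3], [1, 1]].
L⁴ = P·diag(256, 1296)·P⁻¹ = [[-2864, -3120], [4160, 4416]].
The requested entry is -3120.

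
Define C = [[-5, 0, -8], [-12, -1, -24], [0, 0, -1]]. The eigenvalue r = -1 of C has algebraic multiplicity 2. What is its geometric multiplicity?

C + 1I = [[-4, 0, -8], [-12, 0, -24], [0, 0, 0]].
This matrix has rank 1, so its null space has dimension 3 − 1 = 2.

2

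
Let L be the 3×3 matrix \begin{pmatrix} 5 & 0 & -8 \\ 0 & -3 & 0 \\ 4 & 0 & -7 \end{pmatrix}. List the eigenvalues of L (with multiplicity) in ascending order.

-3, -3, 1

Characteristic polynomial: p(r) = r^3 + 5r^2 + 3r - 9 = (r - 1)(r + 3)^2.
Roots (with multiplicity): -3, -3, 1.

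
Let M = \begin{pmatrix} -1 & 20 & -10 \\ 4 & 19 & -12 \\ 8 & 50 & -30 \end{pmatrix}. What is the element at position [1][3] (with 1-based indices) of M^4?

Characteristic polynomial: t^3 + 12t^2 + 41t + 30 = (t + 1)(t + 5)(t + 6), so the eigenvalues are -6, -5, -1.
t=-1: eigenvector (1, 1, 2).
t=-5: eigenvector (0, 1, 2).
t=-6: eigenvector (2, 4, 9).
P = [[1, 0, 2], [1, 1, 4], [2, 2, 9]], D = diag(-1, -5, -6), P⁻¹ = [[1, 4, -2], [-1, 5, -2], [0, -2, 1]].
M⁴ = P·diag(1, 625, 1296)·P⁻¹ = [[1, -5180, 2590], [-624, -7239, 3932], [-1248, -17070, 9160]].
The requested entry is 2590.

2590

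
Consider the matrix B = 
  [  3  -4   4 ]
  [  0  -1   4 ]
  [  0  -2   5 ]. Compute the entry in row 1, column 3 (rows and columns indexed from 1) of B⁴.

Characteristic polynomial: r^3 - 7r^2 + 15r - 9 = (r - 3)^2(r - 1), so the eigenvalues are 1, 3, 3.
r=1: eigenvector (2, 2, 1).
r=3: eigenvector (1, 0, 0).
r=3: eigenvector (0, 1, 1).
P = [[2, 1, 0], [2, 0, 1], [1, 0, 1]], D = diag(1, 3, 3), P⁻¹ = [[0, 1, -1], [1, -2, 2], [0, -1, 2]].
B⁴ = P·diag(1, 81, 81)·P⁻¹ = [[81, -160, 160], [0, -79, 160], [0, -80, 161]].
The requested entry is 160.

160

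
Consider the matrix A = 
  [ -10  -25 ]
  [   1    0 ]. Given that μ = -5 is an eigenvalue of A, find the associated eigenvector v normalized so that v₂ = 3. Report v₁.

-15

A + 5I = [[-5, -25], [1, 5]].
Solving (A + 5I)v = 0 gives the eigenspace spanned by (-15, 3).
With v₂ = 3, v = (-15, 3), so v₁ = -15.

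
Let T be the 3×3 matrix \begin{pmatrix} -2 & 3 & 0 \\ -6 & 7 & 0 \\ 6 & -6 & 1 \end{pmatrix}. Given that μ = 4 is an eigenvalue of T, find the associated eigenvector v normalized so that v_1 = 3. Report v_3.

-6

T − 4I = [[-6, 3, 0], [-6, 3, 0], [6, -6, -3]].
Solving (T − 4I)v = 0 gives the eigenspace spanned by (3, 6, -6).
With v_1 = 3, v = (3, 6, -6), so v_3 = -6.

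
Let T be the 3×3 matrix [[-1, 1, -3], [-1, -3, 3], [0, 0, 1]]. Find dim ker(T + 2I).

T + 2I = [[1, 1, -3], [-1, -1, 3], [0, 0, 3]].
This matrix has rank 2, so its null space has dimension 3 − 2 = 1.

1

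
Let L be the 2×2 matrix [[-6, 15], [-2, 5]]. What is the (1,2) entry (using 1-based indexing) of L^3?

Characteristic polynomial: r^2 + r = r(r + 1), so the eigenvalues are -1, 0.
r=-1: eigenvector (3, 1).
r=0: eigenvector (-5, -2).
P = [[3, -5], [1, -2]], D = diag(-1, 0), P⁻¹ = [[2, -5], [1, -3]].
L³ = P·diag(-1, 0)·P⁻¹ = [[-6, 15], [-2, 5]].
The requested entry is 15.

15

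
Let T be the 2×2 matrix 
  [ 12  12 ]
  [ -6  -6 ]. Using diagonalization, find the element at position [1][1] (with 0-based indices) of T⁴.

Characteristic polynomial: s^2 - 6s = s(s - 6), so the eigenvalues are 0, 6.
s=0: eigenvector (1, -1).
s=6: eigenvector (2, -1).
P = [[1, 2], [-1, -1]], D = diag(0, 6), P⁻¹ = [[-1, -2], [1, 1]].
T⁴ = P·diag(0, 1296)·P⁻¹ = [[2592, 2592], [-1296, -1296]].
The requested entry is -1296.

-1296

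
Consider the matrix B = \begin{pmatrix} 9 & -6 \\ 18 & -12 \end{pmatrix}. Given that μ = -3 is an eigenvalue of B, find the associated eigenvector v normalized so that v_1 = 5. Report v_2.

B + 3I = [[12, -6], [18, -9]].
Solving (B + 3I)v = 0 gives the eigenspace spanned by (5, 10).
With v_1 = 5, v = (5, 10), so v_2 = 10.

10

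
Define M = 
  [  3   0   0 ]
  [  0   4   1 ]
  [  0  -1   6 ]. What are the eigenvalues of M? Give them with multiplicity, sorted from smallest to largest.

Characteristic polynomial: p(r) = r^3 - 13r^2 + 55r - 75 = (r - 5)^2(r - 3).
Roots (with multiplicity): 3, 5, 5.

3, 5, 5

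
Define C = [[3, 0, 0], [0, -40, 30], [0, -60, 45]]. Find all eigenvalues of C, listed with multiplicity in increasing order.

0, 3, 5

Characteristic polynomial: p(t) = t^3 - 8t^2 + 15t = t(t - 5)(t - 3).
Roots (with multiplicity): 0, 3, 5.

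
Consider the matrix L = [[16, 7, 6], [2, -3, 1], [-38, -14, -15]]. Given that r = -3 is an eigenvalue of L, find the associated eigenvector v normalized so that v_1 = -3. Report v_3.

6

L + 3I = [[19, 7, 6], [2, 0, 1], [-38, -14, -12]].
Solving (L + 3I)v = 0 gives the eigenspace spanned by (-3, 3, 6).
With v_1 = -3, v = (-3, 3, 6), so v_3 = 6.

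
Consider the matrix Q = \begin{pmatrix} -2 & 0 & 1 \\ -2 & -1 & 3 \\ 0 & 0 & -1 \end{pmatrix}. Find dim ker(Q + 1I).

1

Q + 1I = [[-1, 0, 1], [-2, 0, 3], [0, 0, 0]].
This matrix has rank 2, so its null space has dimension 3 − 2 = 1.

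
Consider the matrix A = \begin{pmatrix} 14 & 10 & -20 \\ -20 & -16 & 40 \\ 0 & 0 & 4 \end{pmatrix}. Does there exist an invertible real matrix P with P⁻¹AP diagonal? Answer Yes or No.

Characteristic polynomial: p(t) = t^3 - 2t^2 - 32t + 96 = (t - 4)^2(t + 6).
t = 4 has algebraic multiplicity 2; rank(A − 4I) = 1, so geometric multiplicity = 2.
Every eigenvalue has geometric = algebraic multiplicity, so A is diagonalizable.

Yes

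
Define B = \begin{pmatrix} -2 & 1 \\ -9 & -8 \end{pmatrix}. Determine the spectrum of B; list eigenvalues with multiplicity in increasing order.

-5, -5

Characteristic polynomial: p(s) = s^2 + 10s + 25 = (s + 5)^2.
Roots (with multiplicity): -5, -5.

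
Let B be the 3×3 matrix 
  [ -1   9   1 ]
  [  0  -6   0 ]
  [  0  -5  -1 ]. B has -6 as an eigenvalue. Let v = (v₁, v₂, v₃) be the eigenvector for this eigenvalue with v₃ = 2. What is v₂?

2

B + 6I = [[5, 9, 1], [0, 0, 0], [0, -5, 5]].
Solving (B + 6I)v = 0 gives the eigenspace spanned by (-4, 2, 2).
With v₃ = 2, v = (-4, 2, 2), so v₂ = 2.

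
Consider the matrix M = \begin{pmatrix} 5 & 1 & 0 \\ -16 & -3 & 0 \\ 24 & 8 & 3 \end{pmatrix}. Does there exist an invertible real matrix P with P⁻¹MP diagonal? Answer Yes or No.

No

Characteristic polynomial: p(μ) = μ^3 - 5μ^2 + 7μ - 3 = (μ - 3)(μ - 1)^2.
μ = 1 has algebraic multiplicity 2; rank(M − 1I) = 2, so geometric multiplicity = 1.
Geometric multiplicity < algebraic multiplicity, so M is not diagonalizable.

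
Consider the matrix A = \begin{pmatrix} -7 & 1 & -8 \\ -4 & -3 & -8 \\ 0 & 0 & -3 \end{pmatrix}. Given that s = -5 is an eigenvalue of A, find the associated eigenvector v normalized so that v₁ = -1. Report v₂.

-2

A + 5I = [[-2, 1, -8], [-4, 2, -8], [0, 0, 2]].
Solving (A + 5I)v = 0 gives the eigenspace spanned by (-1, -2, 0).
With v₁ = -1, v = (-1, -2, 0), so v₂ = -2.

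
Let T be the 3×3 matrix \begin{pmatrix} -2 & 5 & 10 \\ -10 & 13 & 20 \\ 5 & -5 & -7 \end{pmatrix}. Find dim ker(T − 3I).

2

T − 3I = [[-5, 5, 10], [-10, 10, 20], [5, -5, -10]].
This matrix has rank 1, so its null space has dimension 3 − 1 = 2.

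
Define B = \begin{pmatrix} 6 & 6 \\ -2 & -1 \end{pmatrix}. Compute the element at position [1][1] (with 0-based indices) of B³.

-49

Characteristic polynomial: λ^2 - 5λ + 6 = (λ - 3)(λ - 2), so the eigenvalues are 2, 3.
λ=3: eigenvector (-2, 1).
λ=2: eigenvector (-3, 2).
P = [[-2, -3], [1, 2]], D = diag(3, 2), P⁻¹ = [[-2, -3], [1, 2]].
B³ = P·diag(27, 8)·P⁻¹ = [[84, 114], [-38, -49]].
The requested entry is -49.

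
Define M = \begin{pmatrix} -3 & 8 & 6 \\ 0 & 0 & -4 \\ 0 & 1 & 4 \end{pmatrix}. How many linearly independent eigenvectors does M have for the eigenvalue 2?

1

M − 2I = [[-5, 8, 6], [0, -2, -4], [0, 1, 2]].
This matrix has rank 2, so its null space has dimension 3 − 2 = 1.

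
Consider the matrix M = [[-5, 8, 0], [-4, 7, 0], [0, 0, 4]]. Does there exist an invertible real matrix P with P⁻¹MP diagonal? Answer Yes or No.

Characteristic polynomial: p(r) = r^3 - 6r^2 + 5r + 12 = (r - 4)(r - 3)(r + 1).
All 3 eigenvalues are distinct, so M is diagonalizable.

Yes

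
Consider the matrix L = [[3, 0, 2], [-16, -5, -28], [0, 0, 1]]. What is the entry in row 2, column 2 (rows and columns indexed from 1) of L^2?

25

Characteristic polynomial: t^3 + t^2 - 17t + 15 = (t - 3)(t - 1)(t + 5), so the eigenvalues are -5, 1, 3.
t=-5: eigenvector (0, 1, 0).
t=3: eigenvector (1, -2, 0).
t=1: eigenvector (-1, -2, 1).
P = [[0, 1, -1], [1, -2, -2], [0, 0, 1]], D = diag(-5, 3, 1), P⁻¹ = [[2, 1, 4], [1, 0, 1], [0, 0, 1]].
L² = P·diag(25, 9, 1)·P⁻¹ = [[9, 0, 8], [32, 25, 80], [0, 0, 1]].
The requested entry is 25.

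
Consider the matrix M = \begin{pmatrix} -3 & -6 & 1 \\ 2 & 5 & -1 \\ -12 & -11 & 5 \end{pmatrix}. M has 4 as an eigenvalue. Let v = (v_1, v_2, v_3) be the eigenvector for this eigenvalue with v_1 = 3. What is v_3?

M − 4I = [[-7, -6, 1], [2, 1, -1], [-12, -11, 1]].
Solving (M − 4I)v = 0 gives the eigenspace spanned by (3, -3, 3).
With v_1 = 3, v = (3, -3, 3), so v_3 = 3.

3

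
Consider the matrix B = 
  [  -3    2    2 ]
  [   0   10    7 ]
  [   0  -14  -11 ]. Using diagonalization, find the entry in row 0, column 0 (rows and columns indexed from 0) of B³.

Characteristic polynomial: r^3 + 4r^2 - 9r - 36 = (r - 3)(r + 3)(r + 4), so the eigenvalues are -4, -3, 3.
r=-3: eigenvector (1, 0, 0).
r=-4: eigenvector (-2, -1, 2).
r=3: eigenvector (0, -1, 1).
P = [[1, -2, 0], [0, -1, -1], [0, 2, 1]], D = diag(-3, -4, 3), P⁻¹ = [[1, 2, 2], [0, 1, 1], [0, -2, -1]].
B³ = P·diag(-27, -64, 27)·P⁻¹ = [[-27, 74, 74], [0, 118, 91], [0, -182, -155]].
The requested entry is -27.

-27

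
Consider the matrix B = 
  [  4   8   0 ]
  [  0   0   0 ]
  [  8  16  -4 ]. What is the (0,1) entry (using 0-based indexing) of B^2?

Characteristic polynomial: μ^3 - 16μ = μ(μ - 4)(μ + 4), so the eigenvalues are -4, 0, 4.
μ=0: eigenvector (-2, 1, 0).
μ=4: eigenvector (1, 0, 1).
μ=-4: eigenvector (0, 0, 1).
P = [[-2, 1, 0], [1, 0, 0], [0, 1, 1]], D = diag(0, 4, -4), P⁻¹ = [[0, 1, 0], [1, 2, 0], [-1, -2, 1]].
B² = P·diag(0, 16, 16)·P⁻¹ = [[16, 32, 0], [0, 0, 0], [0, 0, 16]].
The requested entry is 32.

32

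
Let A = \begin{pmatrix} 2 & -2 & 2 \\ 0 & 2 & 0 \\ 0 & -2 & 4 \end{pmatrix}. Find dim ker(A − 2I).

2

A − 2I = [[0, -2, 2], [0, 0, 0], [0, -2, 2]].
This matrix has rank 1, so its null space has dimension 3 − 1 = 2.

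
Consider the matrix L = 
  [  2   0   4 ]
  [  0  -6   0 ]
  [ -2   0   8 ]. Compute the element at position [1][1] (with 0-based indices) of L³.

-216

Characteristic polynomial: s^3 - 4s^2 - 36s + 144 = (s - 6)(s - 4)(s + 6), so the eigenvalues are -6, 4, 6.
s=6: eigenvector (-1, 0, -1).
s=-6: eigenvector (0, 1, 0).
s=4: eigenvector (2, 0, 1).
P = [[-1, 0, 2], [0, 1, 0], [-1, 0, 1]], D = diag(6, -6, 4), P⁻¹ = [[1, 0, -2], [0, 1, 0], [1, 0, -1]].
L³ = P·diag(216, -216, 64)·P⁻¹ = [[-88, 0, 304], [0, -216, 0], [-152, 0, 368]].
The requested entry is -216.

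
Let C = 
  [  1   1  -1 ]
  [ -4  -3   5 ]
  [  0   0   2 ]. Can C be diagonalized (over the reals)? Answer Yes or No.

No

Characteristic polynomial: p(r) = r^3 - 3r - 2 = (r - 2)(r + 1)^2.
r = -1 has algebraic multiplicity 2; rank(C + 1I) = 2, so geometric multiplicity = 1.
Geometric multiplicity < algebraic multiplicity, so C is not diagonalizable.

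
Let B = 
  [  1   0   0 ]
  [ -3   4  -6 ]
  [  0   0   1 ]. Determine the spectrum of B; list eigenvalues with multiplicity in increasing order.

1, 1, 4

Characteristic polynomial: p(t) = t^3 - 6t^2 + 9t - 4 = (t - 4)(t - 1)^2.
Roots (with multiplicity): 1, 1, 4.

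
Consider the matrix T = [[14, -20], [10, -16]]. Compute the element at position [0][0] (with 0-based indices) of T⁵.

Characteristic polynomial: λ^2 + 2λ - 24 = (λ - 4)(λ + 6), so the eigenvalues are -6, 4.
λ=4: eigenvector (2, 1).
λ=-6: eigenvector (1, 1).
P = [[2, 1], [1, 1]], D = diag(4, -6), P⁻¹ = [[1, -1], [-1, 2]].
T⁵ = P·diag(1024, -7776)·P⁻¹ = [[9824, -17600], [8800, -16576]].
The requested entry is 9824.

9824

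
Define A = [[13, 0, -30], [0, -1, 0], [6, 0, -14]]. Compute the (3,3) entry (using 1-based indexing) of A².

Characteristic polynomial: t^3 + 2t^2 - t - 2 = (t - 1)(t + 1)(t + 2), so the eigenvalues are -2, -1, 1.
t=1: eigenvector (5, 0, 2).
t=-1: eigenvector (0, 1, 0).
t=-2: eigenvector (2, 0, 1).
P = [[5, 0, 2], [0, 1, 0], [2, 0, 1]], D = diag(1, -1, -2), P⁻¹ = [[1, 0, -2], [0, 1, 0], [-2, 0, 5]].
A² = P·diag(1, 1, 4)·P⁻¹ = [[-11, 0, 30], [0, 1, 0], [-6, 0, 16]].
The requested entry is 16.

16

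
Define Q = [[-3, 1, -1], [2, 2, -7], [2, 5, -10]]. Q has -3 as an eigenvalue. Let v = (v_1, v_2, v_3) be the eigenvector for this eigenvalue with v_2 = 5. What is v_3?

Q + 3I = [[0, 1, -1], [2, 5, -7], [2, 5, -7]].
Solving (Q + 3I)v = 0 gives the eigenspace spanned by (5, 5, 5).
With v_2 = 5, v = (5, 5, 5), so v_3 = 5.

5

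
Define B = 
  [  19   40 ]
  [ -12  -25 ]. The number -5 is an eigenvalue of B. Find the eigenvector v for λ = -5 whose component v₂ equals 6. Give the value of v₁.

B + 5I = [[24, 40], [-12, -20]].
Solving (B + 5I)v = 0 gives the eigenspace spanned by (-10, 6).
With v₂ = 6, v = (-10, 6), so v₁ = -10.

-10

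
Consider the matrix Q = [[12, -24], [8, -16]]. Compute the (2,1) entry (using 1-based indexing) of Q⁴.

Characteristic polynomial: λ^2 + 4λ = λ(λ + 4), so the eigenvalues are -4, 0.
λ=-4: eigenvector (-3, -2).
λ=0: eigenvector (2, 1).
P = [[-3, 2], [-2, 1]], D = diag(-4, 0), P⁻¹ = [[1, -2], [2, -3]].
Q⁴ = P·diag(256, 0)·P⁻¹ = [[-768, 1536], [-512, 1024]].
The requested entry is -512.

-512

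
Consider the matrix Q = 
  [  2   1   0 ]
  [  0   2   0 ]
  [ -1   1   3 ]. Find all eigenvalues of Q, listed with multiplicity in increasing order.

2, 2, 3

Characteristic polynomial: p(r) = r^3 - 7r^2 + 16r - 12 = (r - 3)(r - 2)^2.
Roots (with multiplicity): 2, 2, 3.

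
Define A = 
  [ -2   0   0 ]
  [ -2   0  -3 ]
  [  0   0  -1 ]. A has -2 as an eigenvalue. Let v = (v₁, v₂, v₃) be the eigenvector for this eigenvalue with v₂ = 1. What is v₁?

A + 2I = [[0, 0, 0], [-2, 2, -3], [0, 0, 1]].
Solving (A + 2I)v = 0 gives the eigenspace spanned by (1, 1, 0).
With v₂ = 1, v = (1, 1, 0), so v₁ = 1.

1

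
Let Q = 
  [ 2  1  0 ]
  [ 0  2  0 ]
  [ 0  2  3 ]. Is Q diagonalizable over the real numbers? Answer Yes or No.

No

Characteristic polynomial: p(s) = s^3 - 7s^2 + 16s - 12 = (s - 3)(s - 2)^2.
s = 2 has algebraic multiplicity 2; rank(Q − 2I) = 2, so geometric multiplicity = 1.
Geometric multiplicity < algebraic multiplicity, so Q is not diagonalizable.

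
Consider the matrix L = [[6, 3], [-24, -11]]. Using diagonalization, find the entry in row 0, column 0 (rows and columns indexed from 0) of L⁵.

1656

Characteristic polynomial: λ^2 + 5λ + 6 = (λ + 2)(λ + 3), so the eigenvalues are -3, -2.
λ=-2: eigenvector (3, -8).
λ=-3: eigenvector (1, -3).
P = [[3, 1], [-8, -3]], D = diag(-2, -3), P⁻¹ = [[3, 1], [-8, -3]].
L⁵ = P·diag(-32, -243)·P⁻¹ = [[1656, 633], [-5064, -1931]].
The requested entry is 1656.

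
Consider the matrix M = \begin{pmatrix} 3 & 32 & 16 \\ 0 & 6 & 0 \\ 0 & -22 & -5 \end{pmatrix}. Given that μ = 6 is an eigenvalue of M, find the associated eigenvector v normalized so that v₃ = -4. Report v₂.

M − 6I = [[-3, 32, 16], [0, 0, 0], [0, -22, -11]].
Solving (M − 6I)v = 0 gives the eigenspace spanned by (0, 2, -4).
With v₃ = -4, v = (0, 2, -4), so v₂ = 2.

2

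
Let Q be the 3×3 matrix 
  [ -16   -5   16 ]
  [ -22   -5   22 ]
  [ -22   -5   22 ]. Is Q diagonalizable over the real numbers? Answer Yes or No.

Yes

Characteristic polynomial: p(μ) = μ^3 - μ^2 - 30μ = μ(μ - 6)(μ + 5).
All 3 eigenvalues are distinct, so Q is diagonalizable.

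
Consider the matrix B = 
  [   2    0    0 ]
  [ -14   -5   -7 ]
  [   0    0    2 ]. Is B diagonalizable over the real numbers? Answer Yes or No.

Characteristic polynomial: p(μ) = μ^3 + μ^2 - 16μ + 20 = (μ - 2)^2(μ + 5).
μ = 2 has algebraic multiplicity 2; rank(B − 2I) = 1, so geometric multiplicity = 2.
Every eigenvalue has geometric = algebraic multiplicity, so B is diagonalizable.

Yes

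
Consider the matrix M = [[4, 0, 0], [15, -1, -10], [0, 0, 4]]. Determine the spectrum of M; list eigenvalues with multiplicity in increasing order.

-1, 4, 4

Characteristic polynomial: p(λ) = λ^3 - 7λ^2 + 8λ + 16 = (λ - 4)^2(λ + 1).
Roots (with multiplicity): -1, 4, 4.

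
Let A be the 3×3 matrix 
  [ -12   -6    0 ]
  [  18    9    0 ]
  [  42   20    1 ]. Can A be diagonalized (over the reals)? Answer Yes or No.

Yes

Characteristic polynomial: p(s) = s^3 + 2s^2 - 3s = s(s - 1)(s + 3).
All 3 eigenvalues are distinct, so A is diagonalizable.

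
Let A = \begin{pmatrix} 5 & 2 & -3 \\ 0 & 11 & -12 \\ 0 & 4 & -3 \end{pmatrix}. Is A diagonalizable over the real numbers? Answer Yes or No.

No

Characteristic polynomial: p(μ) = μ^3 - 13μ^2 + 55μ - 75 = (μ - 5)^2(μ - 3).
μ = 5 has algebraic multiplicity 2; rank(A − 5I) = 2, so geometric multiplicity = 1.
Geometric multiplicity < algebraic multiplicity, so A is not diagonalizable.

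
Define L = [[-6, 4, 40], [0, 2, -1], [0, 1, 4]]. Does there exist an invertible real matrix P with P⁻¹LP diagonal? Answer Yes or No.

No

Characteristic polynomial: p(r) = r^3 - 27r + 54 = (r - 3)^2(r + 6).
r = 3 has algebraic multiplicity 2; rank(L − 3I) = 2, so geometric multiplicity = 1.
Geometric multiplicity < algebraic multiplicity, so L is not diagonalizable.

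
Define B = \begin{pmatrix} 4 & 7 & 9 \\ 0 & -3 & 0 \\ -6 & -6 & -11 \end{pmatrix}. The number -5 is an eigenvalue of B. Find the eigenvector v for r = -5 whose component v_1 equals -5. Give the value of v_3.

B + 5I = [[9, 7, 9], [0, 2, 0], [-6, -6, -6]].
Solving (B + 5I)v = 0 gives the eigenspace spanned by (-5, 0, 5).
With v_1 = -5, v = (-5, 0, 5), so v_3 = 5.

5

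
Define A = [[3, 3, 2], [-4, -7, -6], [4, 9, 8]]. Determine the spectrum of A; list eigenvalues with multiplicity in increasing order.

1, 1, 2

Characteristic polynomial: p(μ) = μ^3 - 4μ^2 + 5μ - 2 = (μ - 2)(μ - 1)^2.
Roots (with multiplicity): 1, 1, 2.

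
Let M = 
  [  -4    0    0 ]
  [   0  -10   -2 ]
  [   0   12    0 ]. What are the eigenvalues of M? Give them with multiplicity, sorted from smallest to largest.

-6, -4, -4

Characteristic polynomial: p(t) = t^3 + 14t^2 + 64t + 96 = (t + 4)^2(t + 6).
Roots (with multiplicity): -6, -4, -4.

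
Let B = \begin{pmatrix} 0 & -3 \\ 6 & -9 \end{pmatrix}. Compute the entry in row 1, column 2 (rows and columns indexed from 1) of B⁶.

45927

Characteristic polynomial: t^2 + 9t + 18 = (t + 3)(t + 6), so the eigenvalues are -6, -3.
t=-3: eigenvector (1, 1).
t=-6: eigenvector (1, 2).
P = [[1, 1], [1, 2]], D = diag(-3, -6), P⁻¹ = [[2, -1], [-1, 1]].
B⁶ = P·diag(729, 46656)·P⁻¹ = [[-45198, 45927], [-91854, 92583]].
The requested entry is 45927.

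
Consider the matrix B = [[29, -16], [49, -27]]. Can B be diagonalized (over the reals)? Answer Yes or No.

Characteristic polynomial: p(μ) = μ^2 - 2μ + 1 = (μ - 1)^2.
μ = 1 has algebraic multiplicity 2; rank(B − 1I) = 1, so geometric multiplicity = 1.
Geometric multiplicity < algebraic multiplicity, so B is not diagonalizable.

No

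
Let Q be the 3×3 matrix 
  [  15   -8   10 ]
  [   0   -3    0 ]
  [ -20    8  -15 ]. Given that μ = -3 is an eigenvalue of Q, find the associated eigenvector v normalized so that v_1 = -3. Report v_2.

-3

Q + 3I = [[18, -8, 10], [0, 0, 0], [-20, 8, -12]].
Solving (Q + 3I)v = 0 gives the eigenspace spanned by (-3, -3, 3).
With v_1 = -3, v = (-3, -3, 3), so v_2 = -3.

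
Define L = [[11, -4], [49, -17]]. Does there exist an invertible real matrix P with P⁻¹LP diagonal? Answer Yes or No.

Characteristic polynomial: p(r) = r^2 + 6r + 9 = (r + 3)^2.
r = -3 has algebraic multiplicity 2; rank(L + 3I) = 1, so geometric multiplicity = 1.
Geometric multiplicity < algebraic multiplicity, so L is not diagonalizable.

No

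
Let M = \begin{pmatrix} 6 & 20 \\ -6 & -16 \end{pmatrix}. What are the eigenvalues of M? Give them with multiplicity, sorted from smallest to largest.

-6, -4

Characteristic polynomial: p(r) = r^2 + 10r + 24 = (r + 4)(r + 6).
Roots (with multiplicity): -6, -4.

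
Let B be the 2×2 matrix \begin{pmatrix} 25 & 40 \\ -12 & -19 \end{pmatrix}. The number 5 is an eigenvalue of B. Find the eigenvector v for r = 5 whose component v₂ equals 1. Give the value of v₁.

B − 5I = [[20, 40], [-12, -24]].
Solving (B − 5I)v = 0 gives the eigenspace spanned by (-2, 1).
With v₂ = 1, v = (-2, 1), so v₁ = -2.

-2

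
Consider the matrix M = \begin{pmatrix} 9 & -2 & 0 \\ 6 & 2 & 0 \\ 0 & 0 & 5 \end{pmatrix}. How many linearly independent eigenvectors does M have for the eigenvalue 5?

M − 5I = [[4, -2, 0], [6, -3, 0], [0, 0, 0]].
This matrix has rank 1, so its null space has dimension 3 − 1 = 2.

2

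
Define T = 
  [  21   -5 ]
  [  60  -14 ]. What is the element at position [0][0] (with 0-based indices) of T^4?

5181

Characteristic polynomial: λ^2 - 7λ + 6 = (λ - 6)(λ - 1), so the eigenvalues are 1, 6.
λ=1: eigenvector (1, 4).
λ=6: eigenvector (1, 3).
P = [[1, 1], [4, 3]], D = diag(1, 6), P⁻¹ = [[-3, 1], [4, -1]].
T⁴ = P·diag(1, 1296)·P⁻¹ = [[5181, -1295], [15540, -3884]].
The requested entry is 5181.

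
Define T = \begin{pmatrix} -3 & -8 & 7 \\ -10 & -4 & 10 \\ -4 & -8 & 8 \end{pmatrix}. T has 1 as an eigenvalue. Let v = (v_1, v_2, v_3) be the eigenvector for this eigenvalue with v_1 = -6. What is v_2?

-4

T − 1I = [[-4, -8, 7], [-10, -5, 10], [-4, -8, 7]].
Solving (T − 1I)v = 0 gives the eigenspace spanned by (-6, -4, -8).
With v_1 = -6, v = (-6, -4, -8), so v_2 = -4.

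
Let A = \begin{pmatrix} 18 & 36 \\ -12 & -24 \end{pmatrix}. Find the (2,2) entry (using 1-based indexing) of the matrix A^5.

Characteristic polynomial: μ^2 + 6μ = μ(μ + 6), so the eigenvalues are -6, 0.
μ=-6: eigenvector (-3, 2).
μ=0: eigenvector (-2, 1).
P = [[-3, -2], [2, 1]], D = diag(-6, 0), P⁻¹ = [[1, 2], [-2, -3]].
A⁵ = P·diag(-7776, 0)·P⁻¹ = [[23328, 46656], [-15552, -31104]].
The requested entry is -31104.

-31104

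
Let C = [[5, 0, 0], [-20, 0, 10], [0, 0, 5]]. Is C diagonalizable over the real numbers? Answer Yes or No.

Characteristic polynomial: p(t) = t^3 - 10t^2 + 25t = t(t - 5)^2.
t = 5 has algebraic multiplicity 2; rank(C − 5I) = 1, so geometric multiplicity = 2.
Every eigenvalue has geometric = algebraic multiplicity, so C is diagonalizable.

Yes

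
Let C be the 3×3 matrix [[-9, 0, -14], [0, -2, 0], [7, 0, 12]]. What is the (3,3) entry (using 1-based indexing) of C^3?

Characteristic polynomial: r^3 - r^2 - 16r - 20 = (r - 5)(r + 2)^2, so the eigenvalues are -2, -2, 5.
r=5: eigenvector (1, 0, -1).
r=-2: eigenvector (0, 1, 0).
r=-2: eigenvector (2, 0, -1).
P = [[1, 0, 2], [0, 1, 0], [-1, 0, -1]], D = diag(5, -2, -2), P⁻¹ = [[-1, 0, -2], [0, 1, 0], [1, 0, 1]].
C³ = P·diag(125, -8, -8)·P⁻¹ = [[-141, 0, -266], [0, -8, 0], [133, 0, 258]].
The requested entry is 258.

258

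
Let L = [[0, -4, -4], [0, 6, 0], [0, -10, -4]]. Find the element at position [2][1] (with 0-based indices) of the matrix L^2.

Characteristic polynomial: t^3 - 2t^2 - 24t = t(t - 6)(t + 4), so the eigenvalues are -4, 0, 6.
t=6: eigenvector (0, -1, 1).
t=-4: eigenvector (1, 0, 1).
t=0: eigenvector (1, 0, 0).
P = [[0, 1, 1], [-1, 0, 0], [1, 1, 0]], D = diag(6, -4, 0), P⁻¹ = [[0, -1, 0], [0, 1, 1], [1, -1, -1]].
L² = P·diag(36, 16, 0)·P⁻¹ = [[0, 16, 16], [0, 36, 0], [0, -20, 16]].
The requested entry is -20.

-20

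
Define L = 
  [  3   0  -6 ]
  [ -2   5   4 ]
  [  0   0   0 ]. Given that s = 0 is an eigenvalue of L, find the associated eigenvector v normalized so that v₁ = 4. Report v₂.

0

L = [[3, 0, -6], [-2, 5, 4], [0, 0, 0]].
Solving (L)v = 0 gives the eigenspace spanned by (4, 0, 2).
With v₁ = 4, v = (4, 0, 2), so v₂ = 0.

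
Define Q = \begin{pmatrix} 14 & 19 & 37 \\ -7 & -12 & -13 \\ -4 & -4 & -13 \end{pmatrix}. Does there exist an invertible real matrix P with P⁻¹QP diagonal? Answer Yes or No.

Characteristic polynomial: p(μ) = μ^3 + 11μ^2 + 35μ + 25 = (μ + 1)(μ + 5)^2.
μ = -5 has algebraic multiplicity 2; rank(Q + 5I) = 2, so geometric multiplicity = 1.
Geometric multiplicity < algebraic multiplicity, so Q is not diagonalizable.

No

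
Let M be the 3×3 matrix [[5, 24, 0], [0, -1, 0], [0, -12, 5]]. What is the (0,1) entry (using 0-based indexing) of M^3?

504

Characteristic polynomial: t^3 - 9t^2 + 15t + 25 = (t - 5)^2(t + 1), so the eigenvalues are -1, 5, 5.
t=5: eigenvector (1, 0, 0).
t=-1: eigenvector (-4, 1, 2).
t=5: eigenvector (-2, 0, 1).
P = [[1, -4, -2], [0, 1, 0], [0, 2, 1]], D = diag(5, -1, 5), P⁻¹ = [[1, 0, 2], [0, 1, 0], [0, -2, 1]].
M³ = P·diag(125, -1, 125)·P⁻¹ = [[125, 504, 0], [0, -1, 0], [0, -252, 125]].
The requested entry is 504.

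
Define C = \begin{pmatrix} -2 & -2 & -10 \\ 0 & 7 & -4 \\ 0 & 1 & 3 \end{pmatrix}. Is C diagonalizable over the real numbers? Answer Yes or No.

No

Characteristic polynomial: p(r) = r^3 - 8r^2 + 5r + 50 = (r - 5)^2(r + 2).
r = 5 has algebraic multiplicity 2; rank(C − 5I) = 2, so geometric multiplicity = 1.
Geometric multiplicity < algebraic multiplicity, so C is not diagonalizable.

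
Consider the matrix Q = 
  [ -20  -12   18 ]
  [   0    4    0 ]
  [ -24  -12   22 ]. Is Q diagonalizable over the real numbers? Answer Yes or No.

Characteristic polynomial: p(s) = s^3 - 6s^2 + 32 = (s - 4)^2(s + 2).
s = 4 has algebraic multiplicity 2; rank(Q − 4I) = 1, so geometric multiplicity = 2.
Every eigenvalue has geometric = algebraic multiplicity, so Q is diagonalizable.

Yes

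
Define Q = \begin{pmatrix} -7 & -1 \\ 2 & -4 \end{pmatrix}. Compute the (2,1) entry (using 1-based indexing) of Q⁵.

9302

Characteristic polynomial: s^2 + 11s + 30 = (s + 5)(s + 6), so the eigenvalues are -6, -5.
s=-6: eigenvector (1, -1).
s=-5: eigenvector (1, -2).
P = [[1, 1], [-1, -2]], D = diag(-6, -5), P⁻¹ = [[2, 1], [-1, -1]].
Q⁵ = P·diag(-7776, -3125)·P⁻¹ = [[-12427, -4651], [9302, 1526]].
The requested entry is 9302.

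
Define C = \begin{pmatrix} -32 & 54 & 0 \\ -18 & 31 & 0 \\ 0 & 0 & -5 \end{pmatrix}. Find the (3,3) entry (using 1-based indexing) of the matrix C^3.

-125

Characteristic polynomial: λ^3 + 6λ^2 - 15λ - 100 = (λ - 4)(λ + 5)^2, so the eigenvalues are -5, -5, 4.
λ=-5: eigenvector (2, 1, -1).
λ=4: eigenvector (-3, -2, 0).
λ=-5: eigenvector (0, 0, 1).
P = [[2, -3, 0], [1, -2, 0], [-1, 0, 1]], D = diag(-5, 4, -5), P⁻¹ = [[2, -3, 0], [1, -2, 0], [2, -3, 1]].
C³ = P·diag(-125, 64, -125)·P⁻¹ = [[-692, 1134, 0], [-378, 631, 0], [0, 0, -125]].
The requested entry is -125.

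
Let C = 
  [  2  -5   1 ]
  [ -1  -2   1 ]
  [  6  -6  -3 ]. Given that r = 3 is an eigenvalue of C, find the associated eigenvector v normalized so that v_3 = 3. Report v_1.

C − 3I = [[-1, -5, 1], [-1, -5, 1], [6, -6, -6]].
Solving (C − 3I)v = 0 gives the eigenspace spanned by (3, 0, 3).
With v_3 = 3, v = (3, 0, 3), so v_1 = 3.

3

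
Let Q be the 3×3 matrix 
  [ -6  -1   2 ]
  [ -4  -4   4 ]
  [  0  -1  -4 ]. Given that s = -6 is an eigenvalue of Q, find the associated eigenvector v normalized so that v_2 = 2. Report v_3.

Q + 6I = [[0, -1, 2], [-4, 2, 4], [0, -1, 2]].
Solving (Q + 6I)v = 0 gives the eigenspace spanned by (2, 2, 1).
With v_2 = 2, v = (2, 2, 1), so v_3 = 1.

1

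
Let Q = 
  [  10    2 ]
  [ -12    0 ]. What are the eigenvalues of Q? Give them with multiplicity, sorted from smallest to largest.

Characteristic polynomial: p(t) = t^2 - 10t + 24 = (t - 6)(t - 4).
Roots (with multiplicity): 4, 6.

4, 6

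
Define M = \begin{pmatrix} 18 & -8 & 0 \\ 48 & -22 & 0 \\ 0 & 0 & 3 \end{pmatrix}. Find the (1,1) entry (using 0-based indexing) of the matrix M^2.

100

Characteristic polynomial: λ^3 + λ^2 - 24λ + 36 = (λ - 3)(λ - 2)(λ + 6), so the eigenvalues are -6, 2, 3.
λ=2: eigenvector (1, 2, 0).
λ=-6: eigenvector (1, 3, 0).
λ=3: eigenvector (0, 0, 1).
P = [[1, 1, 0], [2, 3, 0], [0, 0, 1]], D = diag(2, -6, 3), P⁻¹ = [[3, -1, 0], [-2, 1, 0], [0, 0, 1]].
M² = P·diag(4, 36, 9)·P⁻¹ = [[-60, 32, 0], [-192, 100, 0], [0, 0, 9]].
The requested entry is 100.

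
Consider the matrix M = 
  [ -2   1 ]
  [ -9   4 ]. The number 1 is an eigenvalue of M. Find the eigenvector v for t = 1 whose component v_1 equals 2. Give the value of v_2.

M − 1I = [[-3, 1], [-9, 3]].
Solving (M − 1I)v = 0 gives the eigenspace spanned by (2, 6).
With v_1 = 2, v = (2, 6), so v_2 = 6.

6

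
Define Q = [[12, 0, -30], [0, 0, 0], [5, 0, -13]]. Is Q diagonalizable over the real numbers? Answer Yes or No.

Yes

Characteristic polynomial: p(λ) = λ^3 + λ^2 - 6λ = λ(λ - 2)(λ + 3).
All 3 eigenvalues are distinct, so Q is diagonalizable.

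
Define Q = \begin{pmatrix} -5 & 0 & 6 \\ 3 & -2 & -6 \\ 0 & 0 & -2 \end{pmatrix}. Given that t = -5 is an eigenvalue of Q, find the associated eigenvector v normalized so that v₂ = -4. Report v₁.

Q + 5I = [[0, 0, 6], [3, 3, -6], [0, 0, 3]].
Solving (Q + 5I)v = 0 gives the eigenspace spanned by (4, -4, 0).
With v₂ = -4, v = (4, -4, 0), so v₁ = 4.

4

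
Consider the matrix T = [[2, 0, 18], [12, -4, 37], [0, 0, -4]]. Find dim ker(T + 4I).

1

T + 4I = [[6, 0, 18], [12, 0, 37], [0, 0, 0]].
This matrix has rank 2, so its null space has dimension 3 − 2 = 1.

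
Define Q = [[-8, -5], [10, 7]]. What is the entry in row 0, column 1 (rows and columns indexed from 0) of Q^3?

-35

Characteristic polynomial: μ^2 + μ - 6 = (μ - 2)(μ + 3), so the eigenvalues are -3, 2.
μ=-3: eigenvector (1, -1).
μ=2: eigenvector (-1, 2).
P = [[1, -1], [-1, 2]], D = diag(-3, 2), P⁻¹ = [[2, 1], [1, 1]].
Q³ = P·diag(-27, 8)·P⁻¹ = [[-62, -35], [70, 43]].
The requested entry is -35.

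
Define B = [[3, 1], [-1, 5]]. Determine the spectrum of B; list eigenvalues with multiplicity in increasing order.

Characteristic polynomial: p(s) = s^2 - 8s + 16 = (s - 4)^2.
Roots (with multiplicity): 4, 4.

4, 4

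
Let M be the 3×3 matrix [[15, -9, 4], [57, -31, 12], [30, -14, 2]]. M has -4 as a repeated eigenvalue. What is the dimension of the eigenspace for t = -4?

M + 4I = [[19, -9, 4], [57, -27, 12], [30, -14, 6]].
This matrix has rank 2, so its null space has dimension 3 − 2 = 1.

1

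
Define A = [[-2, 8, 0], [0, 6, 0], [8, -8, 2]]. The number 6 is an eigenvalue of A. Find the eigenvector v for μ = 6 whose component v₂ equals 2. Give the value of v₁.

2

A − 6I = [[-8, 8, 0], [0, 0, 0], [8, -8, -4]].
Solving (A − 6I)v = 0 gives the eigenspace spanned by (2, 2, 0).
With v₂ = 2, v = (2, 2, 0), so v₁ = 2.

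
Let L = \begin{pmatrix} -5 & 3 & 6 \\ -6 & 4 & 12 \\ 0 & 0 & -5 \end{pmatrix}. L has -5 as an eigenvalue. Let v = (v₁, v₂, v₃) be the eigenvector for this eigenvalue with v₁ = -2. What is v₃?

2

L + 5I = [[0, 3, 6], [-6, 9, 12], [0, 0, 0]].
Solving (L + 5I)v = 0 gives the eigenspace spanned by (-2, -4, 2).
With v₁ = -2, v = (-2, -4, 2), so v₃ = 2.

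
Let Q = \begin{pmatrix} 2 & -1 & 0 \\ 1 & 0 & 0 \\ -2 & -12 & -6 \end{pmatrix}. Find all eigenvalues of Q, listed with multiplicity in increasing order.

Characteristic polynomial: p(s) = s^3 + 4s^2 - 11s + 6 = (s - 1)^2(s + 6).
Roots (with multiplicity): -6, 1, 1.

-6, 1, 1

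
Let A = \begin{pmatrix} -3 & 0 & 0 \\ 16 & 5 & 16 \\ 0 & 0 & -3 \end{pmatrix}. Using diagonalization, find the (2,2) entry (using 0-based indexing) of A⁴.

81

Characteristic polynomial: t^3 + t^2 - 21t - 45 = (t - 5)(t + 3)^2, so the eigenvalues are -3, -3, 5.
t=-3: eigenvector (1, -2, 0).
t=5: eigenvector (0, 1, 0).
t=-3: eigenvector (0, -2, 1).
P = [[1, 0, 0], [-2, 1, -2], [0, 0, 1]], D = diag(-3, 5, -3), P⁻¹ = [[1, 0, 0], [2, 1, 2], [0, 0, 1]].
A⁴ = P·diag(81, 625, 81)·P⁻¹ = [[81, 0, 0], [1088, 625, 1088], [0, 0, 81]].
The requested entry is 81.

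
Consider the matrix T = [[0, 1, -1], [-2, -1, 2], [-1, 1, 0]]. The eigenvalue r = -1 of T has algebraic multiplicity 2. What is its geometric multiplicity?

T + 1I = [[1, 1, -1], [-2, 0, 2], [-1, 1, 1]].
This matrix has rank 2, so its null space has dimension 3 − 2 = 1.

1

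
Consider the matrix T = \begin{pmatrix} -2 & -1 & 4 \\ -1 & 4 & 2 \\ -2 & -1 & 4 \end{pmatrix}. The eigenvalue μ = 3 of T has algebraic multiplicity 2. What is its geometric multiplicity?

1

T − 3I = [[-5, -1, 4], [-1, 1, 2], [-2, -1, 1]].
This matrix has rank 2, so its null space has dimension 3 − 2 = 1.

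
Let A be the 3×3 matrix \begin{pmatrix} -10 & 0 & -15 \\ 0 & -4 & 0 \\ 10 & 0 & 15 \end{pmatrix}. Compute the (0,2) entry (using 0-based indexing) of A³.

-375

Characteristic polynomial: μ^3 - μ^2 - 20μ = μ(μ - 5)(μ + 4), so the eigenvalues are -4, 0, 5.
μ=0: eigenvector (3, 0, -2).
μ=-4: eigenvector (0, 1, 0).
μ=5: eigenvector (-1, 0, 1).
P = [[3, 0, -1], [0, 1, 0], [-2, 0, 1]], D = diag(0, -4, 5), P⁻¹ = [[1, 0, 1], [0, 1, 0], [2, 0, 3]].
A³ = P·diag(0, -64, 125)·P⁻¹ = [[-250, 0, -375], [0, -64, 0], [250, 0, 375]].
The requested entry is -375.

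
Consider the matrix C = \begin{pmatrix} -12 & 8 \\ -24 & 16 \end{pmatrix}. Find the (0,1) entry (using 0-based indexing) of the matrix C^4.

512

Characteristic polynomial: λ^2 - 4λ = λ(λ - 4), so the eigenvalues are 0, 4.
λ=4: eigenvector (1, 2).
λ=0: eigenvector (-2, -3).
P = [[1, -2], [2, -3]], D = diag(4, 0), P⁻¹ = [[-3, 2], [-2, 1]].
C⁴ = P·diag(256, 0)·P⁻¹ = [[-768, 512], [-1536, 1024]].
The requested entry is 512.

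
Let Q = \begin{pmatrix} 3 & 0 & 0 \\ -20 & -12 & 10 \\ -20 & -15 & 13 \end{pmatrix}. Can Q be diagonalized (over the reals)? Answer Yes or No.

Characteristic polynomial: p(t) = t^3 - 4t^2 - 3t + 18 = (t - 3)^2(t + 2).
t = 3 has algebraic multiplicity 2; rank(Q − 3I) = 1, so geometric multiplicity = 2.
Every eigenvalue has geometric = algebraic multiplicity, so Q is diagonalizable.

Yes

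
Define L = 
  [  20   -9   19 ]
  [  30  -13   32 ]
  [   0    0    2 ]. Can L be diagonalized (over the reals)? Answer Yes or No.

Characteristic polynomial: p(r) = r^3 - 9r^2 + 24r - 20 = (r - 5)(r - 2)^2.
r = 2 has algebraic multiplicity 2; rank(L − 2I) = 2, so geometric multiplicity = 1.
Geometric multiplicity < algebraic multiplicity, so L is not diagonalizable.

No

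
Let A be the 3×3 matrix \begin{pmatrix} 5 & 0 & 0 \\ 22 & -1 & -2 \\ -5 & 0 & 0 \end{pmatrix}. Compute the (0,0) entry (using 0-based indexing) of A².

Characteristic polynomial: λ^3 - 4λ^2 - 5λ = λ(λ - 5)(λ + 1), so the eigenvalues are -1, 0, 5.
λ=5: eigenvector (1, 4, -1).
λ=-1: eigenvector (0, 1, 0).
λ=0: eigenvector (0, -2, 1).
P = [[1, 0, 0], [4, 1, -2], [-1, 0, 1]], D = diag(5, -1, 0), P⁻¹ = [[1, 0, 0], [-2, 1, 2], [1, 0, 1]].
A² = P·diag(25, 1, 0)·P⁻¹ = [[25, 0, 0], [98, 1, 2], [-25, 0, 0]].
The requested entry is 25.

25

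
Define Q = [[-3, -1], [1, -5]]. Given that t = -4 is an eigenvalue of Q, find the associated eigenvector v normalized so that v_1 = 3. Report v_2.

3

Q + 4I = [[1, -1], [1, -1]].
Solving (Q + 4I)v = 0 gives the eigenspace spanned by (3, 3).
With v_1 = 3, v = (3, 3), so v_2 = 3.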